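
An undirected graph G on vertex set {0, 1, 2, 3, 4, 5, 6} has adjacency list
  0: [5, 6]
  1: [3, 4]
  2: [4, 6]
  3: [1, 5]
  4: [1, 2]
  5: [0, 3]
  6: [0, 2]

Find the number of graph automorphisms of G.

14

G is 2-regular and connected on 7 vertices, i.e. the cycle C_7. C_7 has 7 rotations and 7 reflections, so Aut(C_7) ≅ D_7 of order 14.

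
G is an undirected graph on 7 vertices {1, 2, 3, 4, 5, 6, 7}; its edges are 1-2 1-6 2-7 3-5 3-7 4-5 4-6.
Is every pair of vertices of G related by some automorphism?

G is 2-regular and connected on 7 vertices, i.e. the cycle C_7. The automorphisms of the 7-cycle are exactly the symmetries of a regular 7-gon: the dihedral group D_7, |D_7| = 14. This group acts transitively on the 7 vertices.

Yes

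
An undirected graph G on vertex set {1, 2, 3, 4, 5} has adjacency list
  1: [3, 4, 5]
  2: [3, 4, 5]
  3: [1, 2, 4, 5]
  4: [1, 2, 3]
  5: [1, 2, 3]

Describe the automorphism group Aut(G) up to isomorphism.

D_4

Vertex 3 is the unique vertex of degree 4; the remaining 4 vertices each have degree 3 and induce a cycle, so G is the wheel on 5 vertices with hub 3. Every automorphism fixes the hub and acts on the rim 4-cycle, so Aut(G) ≅ Aut(C_4) = D_4 of order 8.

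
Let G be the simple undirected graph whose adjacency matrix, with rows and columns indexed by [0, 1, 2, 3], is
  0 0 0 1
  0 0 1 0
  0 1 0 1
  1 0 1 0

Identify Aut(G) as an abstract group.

the cyclic group of order 2

The degree sequence is [1, 1, 2, 2]; the two degree-1 vertices 0 and 1 are the ends of a path, so G = P_4. A path has exactly one nontrivial symmetry — reversal — giving Aut(G) of order 2.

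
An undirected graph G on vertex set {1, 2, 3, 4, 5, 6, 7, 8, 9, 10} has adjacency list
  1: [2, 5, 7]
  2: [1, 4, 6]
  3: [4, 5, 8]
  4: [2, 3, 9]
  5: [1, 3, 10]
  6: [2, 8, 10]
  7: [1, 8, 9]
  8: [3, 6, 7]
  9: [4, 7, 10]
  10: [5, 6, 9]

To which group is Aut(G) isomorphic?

the symmetric group S_5

G is 3-regular on 10 vertices with no triangles and no 4-cycles (girth 5): this is the Petersen graph. Viewing the Petersen graph as the Kneser graph K(5,2) — vertices are 2-subsets of {1,…,5}, edges join disjoint pairs — its automorphisms are exactly the permutations of the 5-element set, so Aut ≅ S_5 of order 120.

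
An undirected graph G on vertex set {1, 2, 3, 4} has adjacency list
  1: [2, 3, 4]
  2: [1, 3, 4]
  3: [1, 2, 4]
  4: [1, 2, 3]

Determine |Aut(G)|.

24

All 4 vertices are pairwise adjacent: G = K_4. Every bijection on the vertex set is an automorphism of K_4; hence Aut(K_4) ≅ S_4, order 24.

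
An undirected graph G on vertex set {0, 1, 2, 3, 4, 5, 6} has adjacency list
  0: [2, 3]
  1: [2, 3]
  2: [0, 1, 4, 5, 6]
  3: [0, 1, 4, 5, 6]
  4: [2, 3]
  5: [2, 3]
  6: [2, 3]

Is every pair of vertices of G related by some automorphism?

Automorphisms preserve degree, but G has vertices of degree 2 and vertices of degree 5; no automorphism maps one to the other, so G is not vertex-transitive.

No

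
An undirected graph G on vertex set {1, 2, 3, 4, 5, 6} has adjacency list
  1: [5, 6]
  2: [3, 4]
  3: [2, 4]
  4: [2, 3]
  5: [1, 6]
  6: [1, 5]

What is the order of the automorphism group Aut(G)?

72

G has two connected components, {1, 5, 6} and {2, 3, 4}; each is 2-regular, so G = C_3 ⊔ C_3. With two isomorphic components, Aut(G) = Aut(C_3) ≀ S_2 = (D_3 × D_3) ⋊ Z_2: permute each cycle by D_3, then optionally swap the two cycles. Order 2·(2·3)² = 72.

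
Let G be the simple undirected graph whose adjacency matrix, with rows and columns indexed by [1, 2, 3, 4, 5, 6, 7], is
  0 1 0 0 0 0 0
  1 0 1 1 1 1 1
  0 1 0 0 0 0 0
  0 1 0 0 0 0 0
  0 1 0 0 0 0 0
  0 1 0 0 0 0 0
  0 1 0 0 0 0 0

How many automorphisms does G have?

Vertex 2 has degree 6 and every other vertex has degree 1, so G is the star K_{1,6} with centre 2. Any automorphism fixes the centre and permutes the 6 leaves freely, so Aut(G) ≅ S_6 of order 6! = 720.

720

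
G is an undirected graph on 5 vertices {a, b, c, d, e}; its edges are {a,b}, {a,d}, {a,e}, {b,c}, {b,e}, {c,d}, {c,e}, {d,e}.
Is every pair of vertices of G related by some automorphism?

No

Vertex e is the only vertex of degree 4, so every automorphism fixes it; G is not vertex-transitive.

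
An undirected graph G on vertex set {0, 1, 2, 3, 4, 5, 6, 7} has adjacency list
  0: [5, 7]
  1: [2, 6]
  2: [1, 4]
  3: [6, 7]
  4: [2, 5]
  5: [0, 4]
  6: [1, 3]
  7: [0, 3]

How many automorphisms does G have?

16

G is 2-regular and connected on 8 vertices, i.e. the cycle C_8. The automorphisms of the 8-cycle are exactly the symmetries of a regular 8-gon: the dihedral group D_8, |D_8| = 16.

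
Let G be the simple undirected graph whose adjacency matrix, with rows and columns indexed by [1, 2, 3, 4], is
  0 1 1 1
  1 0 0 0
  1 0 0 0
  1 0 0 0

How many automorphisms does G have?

Vertex 1 has degree 3 and every other vertex has degree 1, so G is the star K_{1,3} with centre 1. The 3 leaves are pairwise interchangeable while the centre is fixed, giving Aut(G) = S_3.

6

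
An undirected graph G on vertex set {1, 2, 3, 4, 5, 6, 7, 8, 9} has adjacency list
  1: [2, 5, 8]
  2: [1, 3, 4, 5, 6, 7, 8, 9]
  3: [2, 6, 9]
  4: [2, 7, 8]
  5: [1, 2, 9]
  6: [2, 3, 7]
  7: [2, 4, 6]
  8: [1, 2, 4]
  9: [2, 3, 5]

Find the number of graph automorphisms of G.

Vertex 2 is the unique vertex of degree 8; the remaining 8 vertices each have degree 3 and induce a cycle, so G is the wheel on 9 vertices with hub 2. With the hub fixed, the remaining symmetry is that of the rim cycle C_8, giving the dihedral group D_8.

16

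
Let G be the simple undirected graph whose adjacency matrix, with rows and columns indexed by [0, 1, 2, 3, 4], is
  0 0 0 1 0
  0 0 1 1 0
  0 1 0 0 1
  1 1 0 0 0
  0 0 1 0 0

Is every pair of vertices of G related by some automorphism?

No

Automorphisms preserve degree, but G has vertices of degree 1 and vertices of degree 2; no automorphism maps one to the other, so G is not vertex-transitive.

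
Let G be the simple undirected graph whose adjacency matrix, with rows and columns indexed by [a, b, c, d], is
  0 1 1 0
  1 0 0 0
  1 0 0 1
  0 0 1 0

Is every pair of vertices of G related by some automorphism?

Automorphisms preserve degree, but G has vertices of degree 1 and vertices of degree 2; no automorphism maps one to the other, so G is not vertex-transitive.

No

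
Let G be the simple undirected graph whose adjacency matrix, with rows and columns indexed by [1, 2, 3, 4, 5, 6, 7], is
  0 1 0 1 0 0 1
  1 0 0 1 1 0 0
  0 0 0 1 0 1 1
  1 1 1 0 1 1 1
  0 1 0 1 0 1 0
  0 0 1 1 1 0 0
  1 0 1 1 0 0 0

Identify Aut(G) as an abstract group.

Vertex 4 is the unique vertex of degree 6; the remaining 6 vertices each have degree 3 and induce a cycle, so G is the wheel on 7 vertices with hub 4. With the hub fixed, the remaining symmetry is that of the rim cycle C_6, giving the dihedral group D_6.

D_6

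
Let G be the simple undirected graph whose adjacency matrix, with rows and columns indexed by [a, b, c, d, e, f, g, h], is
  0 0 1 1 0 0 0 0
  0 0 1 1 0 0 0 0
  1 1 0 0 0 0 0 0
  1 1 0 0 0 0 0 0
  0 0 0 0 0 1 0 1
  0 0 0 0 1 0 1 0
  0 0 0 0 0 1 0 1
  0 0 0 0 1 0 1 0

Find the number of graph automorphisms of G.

G has two connected components, {e, f, g, h} and {a, b, c, d}; each is 2-regular, so G = C_4 ⊔ C_4. With two isomorphic components, Aut(G) = Aut(C_4) ≀ S_2 = (D_4 × D_4) ⋊ Z_2: permute each cycle by D_4, then optionally swap the two cycles. Order 2·(2·4)² = 128.

128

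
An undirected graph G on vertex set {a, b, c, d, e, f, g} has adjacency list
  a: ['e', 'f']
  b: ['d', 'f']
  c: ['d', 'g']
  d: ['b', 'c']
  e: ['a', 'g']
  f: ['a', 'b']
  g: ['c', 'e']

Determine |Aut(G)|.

14

G is 2-regular and connected on 7 vertices, i.e. the cycle C_7. The automorphisms of the 7-cycle are exactly the symmetries of a regular 7-gon: the dihedral group D_7, |D_7| = 14.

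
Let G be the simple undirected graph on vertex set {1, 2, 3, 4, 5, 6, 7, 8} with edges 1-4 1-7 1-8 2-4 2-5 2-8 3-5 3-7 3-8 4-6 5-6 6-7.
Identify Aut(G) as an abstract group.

the hyperoctahedral group B_3

G is 3-regular and bipartite on 2^3 = 8 vertices with girth 4; it is the hypercube graph Q_3. Aut(Q_3) consists of the signed permutations of the 3 coordinate axes: 3! permutations times 2^3 sign flips, so |Aut| = 2^3·3! = 48.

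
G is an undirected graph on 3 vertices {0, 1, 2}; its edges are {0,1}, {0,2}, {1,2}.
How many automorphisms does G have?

6

Every vertex has degree 2, so G is the complete graph K_3. Any permutation of the 3 vertices preserves K_3, so Aut(K_3) = S_3 of order 3! = 6.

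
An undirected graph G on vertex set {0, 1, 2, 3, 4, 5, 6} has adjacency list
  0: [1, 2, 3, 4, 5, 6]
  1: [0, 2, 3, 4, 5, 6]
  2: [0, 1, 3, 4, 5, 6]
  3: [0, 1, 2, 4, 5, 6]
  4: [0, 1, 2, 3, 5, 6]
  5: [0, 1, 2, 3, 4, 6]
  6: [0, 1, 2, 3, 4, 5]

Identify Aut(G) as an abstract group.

Every vertex has degree 6, so G is the complete graph K_7. Every bijection on the vertex set is an automorphism of K_7; hence Aut(K_7) ≅ S_7, order 5040.

the symmetric group on 7 letters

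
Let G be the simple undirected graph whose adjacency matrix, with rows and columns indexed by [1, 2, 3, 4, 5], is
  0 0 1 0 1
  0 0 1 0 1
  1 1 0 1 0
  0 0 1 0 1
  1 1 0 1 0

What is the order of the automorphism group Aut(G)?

12

The vertices split by degree into {3, 5} (degree 3) and {1, 2, 4} (degree 2); every edge runs between the two parts, so G is the complete bipartite graph K_{2,3}. Automorphisms preserve the bipartition setwise (since the parts differ in size) and act as S_2 × S_3 within it; |Aut| = 12.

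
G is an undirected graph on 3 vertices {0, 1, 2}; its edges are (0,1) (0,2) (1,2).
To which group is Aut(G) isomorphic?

S_3

All 3 vertices are pairwise adjacent: G = K_3. Every bijection on the vertex set is an automorphism of K_3; hence Aut(K_3) ≅ S_3, order 6.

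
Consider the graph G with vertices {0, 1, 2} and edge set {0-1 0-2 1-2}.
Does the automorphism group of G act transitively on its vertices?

All 3 vertices are pairwise adjacent: G = K_3. Any permutation of the 3 vertices preserves K_3, so Aut(K_3) = S_3 of order 3! = 6. This group acts transitively on the 3 vertices.

Yes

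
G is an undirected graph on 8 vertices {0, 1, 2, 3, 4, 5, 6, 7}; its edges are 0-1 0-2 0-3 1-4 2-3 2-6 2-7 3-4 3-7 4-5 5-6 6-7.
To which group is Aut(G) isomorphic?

the trivial group

The degree sequence is [3, 2, 4, 4, 3, 2, 3, 3]. Checking the degree-preserving permutations of the vertex set shows that none except the identity preserves every edge, so Aut(G) is trivial.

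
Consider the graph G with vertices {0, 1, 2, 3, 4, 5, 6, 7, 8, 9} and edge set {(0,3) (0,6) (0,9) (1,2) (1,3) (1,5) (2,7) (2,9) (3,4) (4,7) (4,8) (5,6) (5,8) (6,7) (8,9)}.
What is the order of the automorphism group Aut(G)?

G is 3-regular on 10 vertices with no triangles and no 4-cycles (girth 5): this is the Petersen graph. Viewing the Petersen graph as the Kneser graph K(5,2) — vertices are 2-subsets of {1,…,5}, edges join disjoint pairs — its automorphisms are exactly the permutations of the 5-element set, so Aut ≅ S_5 of order 120.

120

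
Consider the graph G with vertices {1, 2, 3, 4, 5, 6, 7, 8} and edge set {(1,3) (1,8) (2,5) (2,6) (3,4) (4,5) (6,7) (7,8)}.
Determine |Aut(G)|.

16

G is 2-regular and connected on 8 vertices, i.e. the cycle C_8. C_8 has 8 rotations and 8 reflections, so Aut(C_8) ≅ D_8 of order 16.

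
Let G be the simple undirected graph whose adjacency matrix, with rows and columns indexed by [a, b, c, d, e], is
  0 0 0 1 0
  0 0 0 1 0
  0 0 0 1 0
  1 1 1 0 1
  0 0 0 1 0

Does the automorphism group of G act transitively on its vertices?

Vertex d is the only vertex of degree 4, so every automorphism fixes it; G is not vertex-transitive.

No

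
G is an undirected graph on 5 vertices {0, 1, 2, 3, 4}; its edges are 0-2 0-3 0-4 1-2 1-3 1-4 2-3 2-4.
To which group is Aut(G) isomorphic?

Vertex 2 is the unique vertex of degree 4; the remaining 4 vertices each have degree 3 and induce a cycle, so G is the wheel on 5 vertices with hub 2. With the hub fixed, the remaining symmetry is that of the rim cycle C_4, giving the dihedral group D_4.

the dihedral group of order 8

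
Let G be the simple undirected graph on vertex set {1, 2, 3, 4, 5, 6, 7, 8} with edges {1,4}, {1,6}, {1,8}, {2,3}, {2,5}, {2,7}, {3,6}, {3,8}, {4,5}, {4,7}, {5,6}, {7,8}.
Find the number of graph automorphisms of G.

48

G is 3-regular and bipartite on 2^3 = 8 vertices with girth 4; it is the hypercube graph Q_3. Aut(Q_3) consists of the signed permutations of the 3 coordinate axes: 3! permutations times 2^3 sign flips, so |Aut| = 2^3·3! = 48.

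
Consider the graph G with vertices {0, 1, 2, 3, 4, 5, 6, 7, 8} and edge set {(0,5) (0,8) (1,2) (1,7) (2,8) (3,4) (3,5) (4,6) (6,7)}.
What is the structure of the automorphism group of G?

the dihedral group of order 18

G is 2-regular and connected on 9 vertices, i.e. the cycle C_9. The automorphisms of the 9-cycle are exactly the symmetries of a regular 9-gon: the dihedral group D_9, |D_9| = 18.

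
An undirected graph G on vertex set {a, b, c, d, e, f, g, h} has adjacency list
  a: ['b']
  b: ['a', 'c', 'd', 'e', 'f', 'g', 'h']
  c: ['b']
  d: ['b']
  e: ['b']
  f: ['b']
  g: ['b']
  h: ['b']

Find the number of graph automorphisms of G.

Vertex b has degree 7 and every other vertex has degree 1, so G is the star K_{1,7} with centre b. Any automorphism fixes the centre and permutes the 7 leaves freely, so Aut(G) ≅ S_7 of order 7! = 5040.

5040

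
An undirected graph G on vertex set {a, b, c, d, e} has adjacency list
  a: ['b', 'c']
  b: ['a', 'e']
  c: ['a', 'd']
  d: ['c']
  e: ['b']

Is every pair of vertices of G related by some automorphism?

Automorphisms preserve degree, but G has vertices of degree 1 and vertices of degree 2; no automorphism maps one to the other, so G is not vertex-transitive.

No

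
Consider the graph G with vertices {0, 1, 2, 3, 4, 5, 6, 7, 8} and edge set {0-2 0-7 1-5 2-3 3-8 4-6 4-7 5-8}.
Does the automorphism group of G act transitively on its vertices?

No

Automorphisms preserve degree, but G has vertices of degree 1 and vertices of degree 2; no automorphism maps one to the other, so G is not vertex-transitive.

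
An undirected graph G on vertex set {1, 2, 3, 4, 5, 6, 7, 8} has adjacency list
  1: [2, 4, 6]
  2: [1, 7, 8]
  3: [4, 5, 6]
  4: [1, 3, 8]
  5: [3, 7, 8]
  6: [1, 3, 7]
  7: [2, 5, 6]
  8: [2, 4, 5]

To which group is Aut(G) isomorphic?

G is 3-regular and bipartite on 2^3 = 8 vertices with girth 4; it is the hypercube graph Q_3. Aut(Q_3) consists of the signed permutations of the 3 coordinate axes: 3! permutations times 2^3 sign flips, so |Aut| = 2^3·3! = 48.

Z_2^3 ⋊ S_3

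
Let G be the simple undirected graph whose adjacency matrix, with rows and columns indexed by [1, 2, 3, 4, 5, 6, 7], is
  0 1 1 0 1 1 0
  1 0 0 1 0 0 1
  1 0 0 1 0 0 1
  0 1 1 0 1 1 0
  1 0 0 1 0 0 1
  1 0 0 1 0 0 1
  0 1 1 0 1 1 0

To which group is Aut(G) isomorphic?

The vertices split by degree into {1, 4, 7} (degree 4) and {2, 3, 5, 6} (degree 3); every edge runs between the two parts, so G is the complete bipartite graph K_{3,4}. The parts have unequal sizes, so no automorphism swaps them; each part is permuted independently, giving S_3 × S_4 of order 3!·4! = 144.

S_3 × S_4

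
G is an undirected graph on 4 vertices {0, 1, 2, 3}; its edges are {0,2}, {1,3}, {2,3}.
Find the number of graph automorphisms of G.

2

The degree sequence is [1, 1, 2, 2]; the two degree-1 vertices 0 and 1 are the ends of a path, so G = P_4. A path has exactly one nontrivial symmetry — reversal — giving Aut(G) of order 2.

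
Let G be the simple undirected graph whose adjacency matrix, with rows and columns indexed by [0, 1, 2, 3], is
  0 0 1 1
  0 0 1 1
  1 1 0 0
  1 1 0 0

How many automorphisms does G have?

8

G is 2-regular and connected on 4 vertices, i.e. the cycle C_4. C_4 has 4 rotations and 4 reflections, so Aut(C_4) ≅ D_4 of order 8.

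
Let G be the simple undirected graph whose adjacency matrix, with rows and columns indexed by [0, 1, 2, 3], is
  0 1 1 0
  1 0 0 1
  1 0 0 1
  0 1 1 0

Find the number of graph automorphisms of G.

8

G is 2-regular and bipartite with parts {0, 3} and {1, 2} (each part is independent and every cross-pair is an edge), so G = K_{2,2}. Each part can be permuted independently (S_2 × S_2) and the two equal-size parts can also be swapped, giving (S_2 × S_2) ⋊ Z_2 of order 2·(2!)² = 8.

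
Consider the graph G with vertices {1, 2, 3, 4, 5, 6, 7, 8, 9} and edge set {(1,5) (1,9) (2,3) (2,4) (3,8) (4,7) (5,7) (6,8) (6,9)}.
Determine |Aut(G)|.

G is 2-regular and connected on 9 vertices, i.e. the cycle C_9. C_9 has 9 rotations and 9 reflections, so Aut(C_9) ≅ D_9 of order 18.

18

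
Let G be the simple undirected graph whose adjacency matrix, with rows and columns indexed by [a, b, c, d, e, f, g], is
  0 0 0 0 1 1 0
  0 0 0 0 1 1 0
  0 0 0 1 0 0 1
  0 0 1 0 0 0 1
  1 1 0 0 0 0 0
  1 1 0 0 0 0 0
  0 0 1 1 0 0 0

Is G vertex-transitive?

G has two connected components, {a, b, e, f} and {c, d, g}; each is 2-regular, so G = C_4 ⊔ C_3. The orbit of a under Aut(G) is {a, b, e, f}, which does not contain c, so G is not vertex-transitive.

No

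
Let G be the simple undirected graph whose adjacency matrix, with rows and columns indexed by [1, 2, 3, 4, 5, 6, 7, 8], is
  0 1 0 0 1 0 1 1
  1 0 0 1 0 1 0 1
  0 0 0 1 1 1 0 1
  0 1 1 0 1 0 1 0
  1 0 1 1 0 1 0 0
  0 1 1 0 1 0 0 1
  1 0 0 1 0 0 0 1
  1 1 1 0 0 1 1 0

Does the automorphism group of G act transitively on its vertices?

No

Vertex 7 is the only vertex of degree 3, so every automorphism fixes it; G is not vertex-transitive.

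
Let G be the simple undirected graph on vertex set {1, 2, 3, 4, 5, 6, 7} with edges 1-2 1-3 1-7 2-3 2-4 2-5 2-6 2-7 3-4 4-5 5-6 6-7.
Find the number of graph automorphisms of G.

Vertex 2 is the unique vertex of degree 6; the remaining 6 vertices each have degree 3 and induce a cycle, so G is the wheel on 7 vertices with hub 2. Every automorphism fixes the hub and acts on the rim 6-cycle, so Aut(G) ≅ Aut(C_6) = D_6 of order 12.

12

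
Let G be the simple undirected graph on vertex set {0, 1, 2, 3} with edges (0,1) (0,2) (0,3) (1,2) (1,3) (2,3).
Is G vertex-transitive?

Every vertex has degree 3, so G is the complete graph K_4. Any permutation of the 4 vertices preserves K_4, so Aut(K_4) = S_4 of order 4! = 24. Under this action every vertex can be carried to every other, so G is vertex-transitive.

Yes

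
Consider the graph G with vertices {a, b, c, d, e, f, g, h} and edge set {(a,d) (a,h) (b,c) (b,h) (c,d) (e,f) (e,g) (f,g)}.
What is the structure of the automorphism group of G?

D_5 × D_3

G has two connected components, {a, b, c, d, h} and {e, f, g}; each is 2-regular, so G = C_5 ⊔ C_3. No automorphism exchanges components of different sizes, hence Aut(G) is the direct product D_5 × D_3, order 60.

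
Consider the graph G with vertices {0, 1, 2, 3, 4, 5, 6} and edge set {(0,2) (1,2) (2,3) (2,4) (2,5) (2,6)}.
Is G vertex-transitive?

No

Vertex 2 is the only vertex of degree 6, so every automorphism fixes it; G is not vertex-transitive.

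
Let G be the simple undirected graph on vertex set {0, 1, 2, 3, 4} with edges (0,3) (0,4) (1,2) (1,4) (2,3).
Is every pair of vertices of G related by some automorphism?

G is 2-regular and connected on 5 vertices, i.e. the cycle C_5. C_5 has 5 rotations and 5 reflections, so Aut(C_5) ≅ D_5 of order 10. Under this action every vertex can be carried to every other, so G is vertex-transitive.

Yes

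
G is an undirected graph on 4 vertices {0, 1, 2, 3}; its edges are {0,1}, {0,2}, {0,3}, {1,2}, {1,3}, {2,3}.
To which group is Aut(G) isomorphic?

S_4

All 4 vertices are pairwise adjacent: G = K_4. Every bijection on the vertex set is an automorphism of K_4; hence Aut(K_4) ≅ S_4, order 24.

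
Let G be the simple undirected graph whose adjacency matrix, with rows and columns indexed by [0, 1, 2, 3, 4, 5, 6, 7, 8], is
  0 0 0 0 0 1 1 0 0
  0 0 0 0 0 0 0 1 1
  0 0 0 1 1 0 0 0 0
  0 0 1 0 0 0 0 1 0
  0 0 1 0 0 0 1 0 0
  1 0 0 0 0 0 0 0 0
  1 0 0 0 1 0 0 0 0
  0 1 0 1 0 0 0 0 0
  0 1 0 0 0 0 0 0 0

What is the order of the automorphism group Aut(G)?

The degree sequence is [2, 2, 2, 2, 2, 1, 2, 2, 1]; the two degree-1 vertices 5 and 8 are the ends of a path, so G = P_9. The only nontrivial automorphism of a path is the end-to-end reflection, so Aut(G) ≅ Z_2.

2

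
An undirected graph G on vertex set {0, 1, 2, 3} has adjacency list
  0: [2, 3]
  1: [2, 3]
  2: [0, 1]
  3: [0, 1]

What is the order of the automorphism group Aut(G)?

G is 2-regular and bipartite on 2^2 = 4 vertices with girth 4; it is the hypercube graph Q_2. Aut(Q_2) consists of the signed permutations of the 2 coordinate axes: 2! permutations times 2^2 sign flips, so |Aut| = 2^2·2! = 8.

8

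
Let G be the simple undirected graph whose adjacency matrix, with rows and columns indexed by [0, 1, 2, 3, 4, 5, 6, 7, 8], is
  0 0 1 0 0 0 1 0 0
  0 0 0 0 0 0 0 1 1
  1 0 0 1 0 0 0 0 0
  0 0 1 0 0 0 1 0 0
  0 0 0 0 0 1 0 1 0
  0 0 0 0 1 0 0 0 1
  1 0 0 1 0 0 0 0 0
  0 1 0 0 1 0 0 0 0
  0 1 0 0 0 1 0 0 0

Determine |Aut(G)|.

80

G has two connected components, {1, 4, 5, 7, 8} and {0, 2, 3, 6}; each is 2-regular, so G = C_5 ⊔ C_4. The components are non-isomorphic (different sizes), so Aut(G) = Aut(C_5) × Aut(C_4) = D_5 × D_4 of order 10·8 = 80.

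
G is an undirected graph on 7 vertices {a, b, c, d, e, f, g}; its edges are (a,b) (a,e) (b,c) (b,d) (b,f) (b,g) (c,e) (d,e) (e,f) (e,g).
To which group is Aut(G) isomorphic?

S_2 × S_5

The vertices split by degree into {b, e} (degree 5) and {a, c, d, f, g} (degree 2); every edge runs between the two parts, so G is the complete bipartite graph K_{2,5}. Automorphisms preserve the bipartition setwise (since the parts differ in size) and act as S_2 × S_5 within it; |Aut| = 240.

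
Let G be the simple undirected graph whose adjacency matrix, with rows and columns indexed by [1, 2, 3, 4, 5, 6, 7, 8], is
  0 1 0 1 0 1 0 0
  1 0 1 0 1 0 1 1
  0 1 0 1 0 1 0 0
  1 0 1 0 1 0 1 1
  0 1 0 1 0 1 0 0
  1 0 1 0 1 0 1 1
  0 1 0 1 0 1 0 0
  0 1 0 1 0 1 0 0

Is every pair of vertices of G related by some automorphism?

Automorphisms preserve degree, but G has vertices of degree 3 and vertices of degree 5; no automorphism maps one to the other, so G is not vertex-transitive.

No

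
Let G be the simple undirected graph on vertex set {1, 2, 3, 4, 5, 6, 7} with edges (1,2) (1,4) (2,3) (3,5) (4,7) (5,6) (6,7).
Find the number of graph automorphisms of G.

14

G is 2-regular and connected on 7 vertices, i.e. the cycle C_7. The automorphisms of the 7-cycle are exactly the symmetries of a regular 7-gon: the dihedral group D_7, |D_7| = 14.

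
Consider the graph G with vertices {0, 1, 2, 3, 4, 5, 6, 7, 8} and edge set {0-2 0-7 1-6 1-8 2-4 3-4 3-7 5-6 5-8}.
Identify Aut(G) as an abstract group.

G has two connected components, {0, 2, 3, 4, 7} and {1, 5, 6, 8}; each is 2-regular, so G = C_5 ⊔ C_4. No automorphism exchanges components of different sizes, hence Aut(G) is the direct product D_5 × D_4, order 80.

D_5 × D_4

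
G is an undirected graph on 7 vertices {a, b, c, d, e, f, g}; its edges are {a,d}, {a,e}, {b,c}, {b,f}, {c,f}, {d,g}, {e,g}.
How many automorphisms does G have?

48

G has two connected components, {a, d, e, g} and {b, c, f}; each is 2-regular, so G = C_4 ⊔ C_3. No automorphism exchanges components of different sizes, hence Aut(G) is the direct product D_4 × D_3, order 48.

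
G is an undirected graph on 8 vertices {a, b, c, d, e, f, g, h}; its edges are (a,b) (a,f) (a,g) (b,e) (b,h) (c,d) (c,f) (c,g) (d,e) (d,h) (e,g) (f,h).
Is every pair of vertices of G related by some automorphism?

G is 3-regular and bipartite on 2^3 = 8 vertices with girth 4; it is the hypercube graph Q_3. Aut(Q_3) consists of the signed permutations of the 3 coordinate axes: 3! permutations times 2^3 sign flips, so |Aut| = 2^3·3! = 48. Under this action every vertex can be carried to every other, so G is vertex-transitive.

Yes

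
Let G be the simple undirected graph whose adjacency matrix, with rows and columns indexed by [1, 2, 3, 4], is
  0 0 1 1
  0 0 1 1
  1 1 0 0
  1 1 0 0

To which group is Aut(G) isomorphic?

D_4

G is 2-regular and bipartite on 2^2 = 4 vertices with girth 4; it is the hypercube graph Q_2. The symmetry group of the 2-cube is the hyperoctahedral group B_2 = Z_2 ≀ S_2, of order 2^2·2! = 8.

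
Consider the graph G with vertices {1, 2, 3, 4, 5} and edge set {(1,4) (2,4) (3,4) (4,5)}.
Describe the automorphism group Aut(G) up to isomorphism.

Vertex 4 has degree 4 and every other vertex has degree 1, so G is the star K_{1,4} with centre 4. The 4 leaves are pairwise interchangeable while the centre is fixed, giving Aut(G) = S_4.

S_4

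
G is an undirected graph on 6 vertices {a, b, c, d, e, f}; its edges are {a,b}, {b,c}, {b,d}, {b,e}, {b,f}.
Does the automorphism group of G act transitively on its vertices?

Vertex b is the only vertex of degree 5, so every automorphism fixes it; G is not vertex-transitive.

No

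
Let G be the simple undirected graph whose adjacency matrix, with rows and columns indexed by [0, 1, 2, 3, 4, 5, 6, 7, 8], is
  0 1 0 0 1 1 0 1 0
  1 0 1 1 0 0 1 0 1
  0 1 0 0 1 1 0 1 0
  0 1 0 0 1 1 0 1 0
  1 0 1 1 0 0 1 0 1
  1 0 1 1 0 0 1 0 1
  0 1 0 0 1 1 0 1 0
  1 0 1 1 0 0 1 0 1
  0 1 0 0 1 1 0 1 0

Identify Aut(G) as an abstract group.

The vertices split by degree into {1, 4, 5, 7} (degree 5) and {0, 2, 3, 6, 8} (degree 4); every edge runs between the two parts, so G is the complete bipartite graph K_{4,5}. Automorphisms preserve the bipartition setwise (since the parts differ in size) and act as S_4 × S_5 within it; |Aut| = 2880.

S_4 × S_5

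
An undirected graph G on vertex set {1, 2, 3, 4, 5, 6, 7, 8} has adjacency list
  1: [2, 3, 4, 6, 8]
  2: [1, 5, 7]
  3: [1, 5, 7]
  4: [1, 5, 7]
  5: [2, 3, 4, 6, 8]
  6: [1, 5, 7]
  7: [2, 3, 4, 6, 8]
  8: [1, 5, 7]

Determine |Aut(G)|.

720

The vertices split by degree into {1, 5, 7} (degree 5) and {2, 3, 4, 6, 8} (degree 3); every edge runs between the two parts, so G is the complete bipartite graph K_{3,5}. The parts have unequal sizes, so no automorphism swaps them; each part is permuted independently, giving S_3 × S_5 of order 3!·5! = 720.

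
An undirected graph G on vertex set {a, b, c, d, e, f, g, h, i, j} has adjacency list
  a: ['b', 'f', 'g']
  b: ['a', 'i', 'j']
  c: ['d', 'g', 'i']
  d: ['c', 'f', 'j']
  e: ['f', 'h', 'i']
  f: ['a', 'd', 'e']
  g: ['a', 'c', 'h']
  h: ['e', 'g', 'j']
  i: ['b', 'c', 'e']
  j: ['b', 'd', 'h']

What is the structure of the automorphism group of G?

G is 3-regular on 10 vertices with no triangles and no 4-cycles (girth 5): this is the Petersen graph. It is a classical fact that the Petersen graph has automorphism group S_5 (order 120), arising from its description as the Kneser graph K(5,2).

the symmetric group S_5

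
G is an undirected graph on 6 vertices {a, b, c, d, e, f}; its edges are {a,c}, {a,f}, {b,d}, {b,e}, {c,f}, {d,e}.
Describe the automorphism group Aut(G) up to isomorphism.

G has two connected components, {b, d, e} and {a, c, f}; each is 2-regular, so G = C_3 ⊔ C_3. Aut of a disjoint union of two copies of C_3 is the wreath product D_3 ≀ Z_2, of order 2·6² = 72.

D_3 ≀ Z_2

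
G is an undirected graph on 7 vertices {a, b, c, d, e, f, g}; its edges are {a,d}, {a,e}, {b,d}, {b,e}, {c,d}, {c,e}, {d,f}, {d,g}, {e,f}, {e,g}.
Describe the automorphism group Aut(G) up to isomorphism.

S_2 × S_5

The vertices split by degree into {d, e} (degree 5) and {a, b, c, f, g} (degree 2); every edge runs between the two parts, so G is the complete bipartite graph K_{2,5}. Automorphisms preserve the bipartition setwise (since the parts differ in size) and act as S_2 × S_5 within it; |Aut| = 240.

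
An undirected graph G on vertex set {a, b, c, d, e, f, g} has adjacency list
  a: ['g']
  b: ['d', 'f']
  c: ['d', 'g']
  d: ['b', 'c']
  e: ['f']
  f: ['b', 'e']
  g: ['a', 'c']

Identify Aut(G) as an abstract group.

The degree sequence is [1, 2, 2, 2, 1, 2, 2]; the two degree-1 vertices a and e are the ends of a path, so G = P_7. A path has exactly one nontrivial symmetry — reversal — giving Aut(G) of order 2.

the cyclic group of order 2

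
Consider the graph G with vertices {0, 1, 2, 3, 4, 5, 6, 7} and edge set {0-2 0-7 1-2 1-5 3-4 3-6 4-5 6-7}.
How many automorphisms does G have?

Every vertex has degree 2 and the graph is connected, so G is the 8-cycle C_8. C_8 has 8 rotations and 8 reflections, so Aut(C_8) ≅ D_8 of order 16.

16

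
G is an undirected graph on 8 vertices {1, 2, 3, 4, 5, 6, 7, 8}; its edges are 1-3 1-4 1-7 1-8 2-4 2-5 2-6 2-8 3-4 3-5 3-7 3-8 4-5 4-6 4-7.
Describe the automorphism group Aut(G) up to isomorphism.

The degree sequence is [4, 4, 5, 6, 3, 2, 3, 3]. Checking the degree-preserving permutations of the vertex set shows that none except the identity preserves every edge, so Aut(G) is trivial.

{e}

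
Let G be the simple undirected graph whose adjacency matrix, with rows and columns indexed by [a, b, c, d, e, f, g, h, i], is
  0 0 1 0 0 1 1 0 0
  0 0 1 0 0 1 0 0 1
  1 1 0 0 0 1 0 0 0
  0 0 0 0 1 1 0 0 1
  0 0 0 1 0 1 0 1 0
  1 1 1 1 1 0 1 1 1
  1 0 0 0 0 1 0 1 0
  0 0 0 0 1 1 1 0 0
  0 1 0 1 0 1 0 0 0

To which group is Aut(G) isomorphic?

D_8

Vertex f is the unique vertex of degree 8; the remaining 8 vertices each have degree 3 and induce a cycle, so G is the wheel on 9 vertices with hub f. With the hub fixed, the remaining symmetry is that of the rim cycle C_8, giving the dihedral group D_8.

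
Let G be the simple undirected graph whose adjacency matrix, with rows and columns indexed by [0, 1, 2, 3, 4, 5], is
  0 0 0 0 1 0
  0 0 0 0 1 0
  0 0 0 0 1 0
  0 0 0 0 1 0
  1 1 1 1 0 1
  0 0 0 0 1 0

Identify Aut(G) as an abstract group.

S_5

Vertex 4 has degree 5 and every other vertex has degree 1, so G is the star K_{1,5} with centre 4. Any automorphism fixes the centre and permutes the 5 leaves freely, so Aut(G) ≅ S_5 of order 5! = 120.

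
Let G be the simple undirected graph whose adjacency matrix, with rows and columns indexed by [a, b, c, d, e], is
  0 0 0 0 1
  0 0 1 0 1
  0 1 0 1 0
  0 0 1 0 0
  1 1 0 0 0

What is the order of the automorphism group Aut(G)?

The degree sequence is [1, 2, 2, 1, 2]; the two degree-1 vertices a and d are the ends of a path, so G = P_5. The only nontrivial automorphism of a path is the end-to-end reflection, so Aut(G) ≅ Z_2.

2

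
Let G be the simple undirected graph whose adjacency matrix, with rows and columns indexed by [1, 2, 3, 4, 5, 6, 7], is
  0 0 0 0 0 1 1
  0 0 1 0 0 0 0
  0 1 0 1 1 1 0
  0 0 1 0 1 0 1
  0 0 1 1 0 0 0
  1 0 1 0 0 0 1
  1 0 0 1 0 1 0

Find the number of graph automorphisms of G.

1

The degree sequence is [2, 1, 4, 3, 2, 3, 3]. Checking the degree-preserving permutations of the vertex set shows that none except the identity preserves every edge, so Aut(G) is trivial.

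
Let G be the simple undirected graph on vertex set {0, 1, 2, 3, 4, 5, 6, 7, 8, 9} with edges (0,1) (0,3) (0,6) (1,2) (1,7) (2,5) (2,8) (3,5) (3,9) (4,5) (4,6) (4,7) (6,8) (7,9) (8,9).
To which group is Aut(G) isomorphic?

S_5

G is 3-regular on 10 vertices with no triangles and no 4-cycles (girth 5): this is the Petersen graph. It is a classical fact that the Petersen graph has automorphism group S_5 (order 120), arising from its description as the Kneser graph K(5,2).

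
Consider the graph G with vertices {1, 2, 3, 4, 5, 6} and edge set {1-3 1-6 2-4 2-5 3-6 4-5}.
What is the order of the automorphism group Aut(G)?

G has two connected components, {2, 4, 5} and {1, 3, 6}; each is 2-regular, so G = C_3 ⊔ C_3. With two isomorphic components, Aut(G) = Aut(C_3) ≀ S_2 = (D_3 × D_3) ⋊ Z_2: permute each cycle by D_3, then optionally swap the two cycles. Order 2·(2·3)² = 72.

72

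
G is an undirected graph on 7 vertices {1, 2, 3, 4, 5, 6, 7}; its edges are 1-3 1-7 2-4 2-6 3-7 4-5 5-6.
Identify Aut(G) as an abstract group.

D_4 × D_3

G has two connected components, {2, 4, 5, 6} and {1, 3, 7}; each is 2-regular, so G = C_4 ⊔ C_3. No automorphism exchanges components of different sizes, hence Aut(G) is the direct product D_4 × D_3, order 48.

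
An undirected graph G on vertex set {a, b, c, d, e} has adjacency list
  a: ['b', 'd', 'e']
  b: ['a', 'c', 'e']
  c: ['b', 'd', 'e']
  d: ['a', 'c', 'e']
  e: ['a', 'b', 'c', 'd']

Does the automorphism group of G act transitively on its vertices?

No

Vertex e is the only vertex of degree 4, so every automorphism fixes it; G is not vertex-transitive.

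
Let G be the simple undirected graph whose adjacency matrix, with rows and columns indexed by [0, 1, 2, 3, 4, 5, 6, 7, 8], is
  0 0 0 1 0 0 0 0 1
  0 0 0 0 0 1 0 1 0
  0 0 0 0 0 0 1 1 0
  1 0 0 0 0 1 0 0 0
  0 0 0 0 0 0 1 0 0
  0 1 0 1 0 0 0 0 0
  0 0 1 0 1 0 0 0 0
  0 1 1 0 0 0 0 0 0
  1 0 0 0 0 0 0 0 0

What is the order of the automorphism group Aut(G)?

The degree sequence is [2, 2, 2, 2, 1, 2, 2, 2, 1]; the two degree-1 vertices 4 and 8 are the ends of a path, so G = P_9. The only nontrivial automorphism of a path is the end-to-end reflection, so Aut(G) ≅ Z_2.

2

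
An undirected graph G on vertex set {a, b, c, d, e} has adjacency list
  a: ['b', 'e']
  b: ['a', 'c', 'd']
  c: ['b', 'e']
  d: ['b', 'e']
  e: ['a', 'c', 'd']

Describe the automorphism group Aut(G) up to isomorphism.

The vertices split by degree into {b, e} (degree 3) and {a, c, d} (degree 2); every edge runs between the two parts, so G is the complete bipartite graph K_{2,3}. The parts have unequal sizes, so no automorphism swaps them; each part is permuted independently, giving S_3 × S_2 of order 3!·2! = 12.

S_3 × S_2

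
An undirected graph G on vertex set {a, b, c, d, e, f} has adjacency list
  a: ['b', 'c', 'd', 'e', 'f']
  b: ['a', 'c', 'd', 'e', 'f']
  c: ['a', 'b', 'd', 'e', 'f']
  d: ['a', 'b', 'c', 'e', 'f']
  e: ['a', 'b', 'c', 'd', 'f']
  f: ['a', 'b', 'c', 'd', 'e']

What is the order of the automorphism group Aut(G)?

720

All 6 vertices are pairwise adjacent: G = K_6. Every bijection on the vertex set is an automorphism of K_6; hence Aut(K_6) ≅ S_6, order 720.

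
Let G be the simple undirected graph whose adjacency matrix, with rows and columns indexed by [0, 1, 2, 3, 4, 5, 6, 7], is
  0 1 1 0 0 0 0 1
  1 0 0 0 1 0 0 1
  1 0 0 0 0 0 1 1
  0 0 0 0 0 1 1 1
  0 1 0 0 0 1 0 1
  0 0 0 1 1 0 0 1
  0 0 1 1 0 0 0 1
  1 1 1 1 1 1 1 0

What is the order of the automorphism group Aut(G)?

Vertex 7 is the unique vertex of degree 7; the remaining 7 vertices each have degree 3 and induce a cycle, so G is the wheel on 8 vertices with hub 7. With the hub fixed, the remaining symmetry is that of the rim cycle C_7, giving the dihedral group D_7.

14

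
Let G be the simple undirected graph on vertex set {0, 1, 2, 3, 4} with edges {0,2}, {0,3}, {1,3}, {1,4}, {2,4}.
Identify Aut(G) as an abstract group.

G is 2-regular and connected on 5 vertices, i.e. the cycle C_5. The automorphisms of the 5-cycle are exactly the symmetries of a regular 5-gon: the dihedral group D_5, |D_5| = 10.

the dihedral group of order 10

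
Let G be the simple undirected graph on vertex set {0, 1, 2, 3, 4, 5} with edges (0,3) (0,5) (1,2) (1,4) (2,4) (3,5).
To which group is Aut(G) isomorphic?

D_3 ≀ Z_2

G has two connected components, {1, 2, 4} and {0, 3, 5}; each is 2-regular, so G = C_3 ⊔ C_3. Aut of a disjoint union of two copies of C_3 is the wreath product D_3 ≀ Z_2, of order 2·6² = 72.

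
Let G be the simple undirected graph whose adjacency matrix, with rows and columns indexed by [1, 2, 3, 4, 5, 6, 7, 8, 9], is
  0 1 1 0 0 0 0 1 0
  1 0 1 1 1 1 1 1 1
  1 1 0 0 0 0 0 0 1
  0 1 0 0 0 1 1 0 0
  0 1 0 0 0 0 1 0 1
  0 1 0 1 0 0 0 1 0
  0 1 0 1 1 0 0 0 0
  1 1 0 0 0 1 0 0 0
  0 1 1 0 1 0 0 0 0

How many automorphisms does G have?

16

Vertex 2 is the unique vertex of degree 8; the remaining 8 vertices each have degree 3 and induce a cycle, so G is the wheel on 9 vertices with hub 2. Every automorphism fixes the hub and acts on the rim 8-cycle, so Aut(G) ≅ Aut(C_8) = D_8 of order 16.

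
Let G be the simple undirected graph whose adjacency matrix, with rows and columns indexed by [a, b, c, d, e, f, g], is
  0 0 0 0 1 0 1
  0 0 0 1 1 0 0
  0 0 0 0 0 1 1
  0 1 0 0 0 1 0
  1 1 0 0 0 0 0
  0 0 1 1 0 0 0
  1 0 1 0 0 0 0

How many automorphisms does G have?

G is 2-regular and connected on 7 vertices, i.e. the cycle C_7. The automorphisms of the 7-cycle are exactly the symmetries of a regular 7-gon: the dihedral group D_7, |D_7| = 14.

14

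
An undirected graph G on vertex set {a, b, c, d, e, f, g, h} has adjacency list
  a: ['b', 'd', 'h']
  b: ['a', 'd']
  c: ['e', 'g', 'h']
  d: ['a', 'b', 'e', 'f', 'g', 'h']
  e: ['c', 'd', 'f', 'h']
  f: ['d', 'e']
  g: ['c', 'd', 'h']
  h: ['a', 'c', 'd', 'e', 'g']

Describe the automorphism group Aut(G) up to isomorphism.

the trivial group

Degrees alone do not determine every vertex (e.g. a and c both have degree 3), but their neighbour-degree multisets differ: N(a) has degrees [2, 5, 6] while N(c) has degrees [3, 4, 5]. Repeating this refinement separates all vertices, so the only automorphism is the identity.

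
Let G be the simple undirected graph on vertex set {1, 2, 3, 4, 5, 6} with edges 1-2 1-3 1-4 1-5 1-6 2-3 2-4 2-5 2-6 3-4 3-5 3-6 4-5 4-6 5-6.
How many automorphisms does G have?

720

All 6 vertices are pairwise adjacent: G = K_6. Any permutation of the 6 vertices preserves K_6, so Aut(K_6) = S_6 of order 6! = 720.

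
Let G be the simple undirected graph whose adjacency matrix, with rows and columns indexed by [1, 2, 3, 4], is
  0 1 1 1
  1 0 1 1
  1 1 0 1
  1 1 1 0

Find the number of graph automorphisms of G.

All 4 vertices are pairwise adjacent: G = K_4. Every bijection on the vertex set is an automorphism of K_4; hence Aut(K_4) ≅ S_4, order 24.

24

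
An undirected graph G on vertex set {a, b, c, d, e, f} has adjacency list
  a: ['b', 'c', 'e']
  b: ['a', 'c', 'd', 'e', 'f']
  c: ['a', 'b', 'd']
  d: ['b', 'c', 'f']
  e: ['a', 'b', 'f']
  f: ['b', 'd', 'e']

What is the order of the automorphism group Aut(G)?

Vertex b is the unique vertex of degree 5; the remaining 5 vertices each have degree 3 and induce a cycle, so G is the wheel on 6 vertices with hub b. With the hub fixed, the remaining symmetry is that of the rim cycle C_5, giving the dihedral group D_5.

10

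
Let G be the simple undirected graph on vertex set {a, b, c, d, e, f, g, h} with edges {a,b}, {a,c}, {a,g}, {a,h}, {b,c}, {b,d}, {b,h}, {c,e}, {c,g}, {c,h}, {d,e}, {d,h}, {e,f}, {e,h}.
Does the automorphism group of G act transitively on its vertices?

Vertex d is the only vertex of degree 3, so every automorphism fixes it; G is not vertex-transitive.

No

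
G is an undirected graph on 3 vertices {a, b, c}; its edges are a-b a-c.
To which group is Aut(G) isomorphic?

C_2

The degree sequence is [2, 1, 1]; the two degree-1 vertices b and c are the ends of a path, so G = P_3. The only nontrivial automorphism of a path is the end-to-end reflection, so Aut(G) ≅ Z_2.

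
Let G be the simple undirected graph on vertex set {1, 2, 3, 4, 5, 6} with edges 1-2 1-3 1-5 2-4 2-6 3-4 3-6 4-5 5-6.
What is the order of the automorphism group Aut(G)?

72

G is 3-regular and bipartite with parts {2, 3, 5} and {1, 4, 6} (each part is independent and every cross-pair is an edge), so G = K_{3,3}. Aut(K_{3,3}) is the wreath product S_3 ≀ Z_2: permute within each part, then optionally swap the parts; |Aut| = 2·(3!)² = 72.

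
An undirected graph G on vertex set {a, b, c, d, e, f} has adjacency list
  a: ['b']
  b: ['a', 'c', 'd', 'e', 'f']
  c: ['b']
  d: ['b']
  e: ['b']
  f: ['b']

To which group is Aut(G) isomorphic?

Vertex b has degree 5 and every other vertex has degree 1, so G is the star K_{1,5} with centre b. Any automorphism fixes the centre and permutes the 5 leaves freely, so Aut(G) ≅ S_5 of order 5! = 120.

the symmetric group on 5 letters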